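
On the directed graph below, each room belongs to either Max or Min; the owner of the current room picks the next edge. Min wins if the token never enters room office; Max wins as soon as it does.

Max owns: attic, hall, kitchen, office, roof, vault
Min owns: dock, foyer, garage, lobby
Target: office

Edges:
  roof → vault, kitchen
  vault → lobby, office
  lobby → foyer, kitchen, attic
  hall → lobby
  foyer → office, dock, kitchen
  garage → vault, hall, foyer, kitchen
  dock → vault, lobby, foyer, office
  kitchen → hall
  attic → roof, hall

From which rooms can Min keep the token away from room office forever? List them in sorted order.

A0 = {office}
A1: add {vault} — vault (Max) has vault→office.
A2: add {roof} — roof (Max) has roof→vault.
A3: add {attic} — attic (Max) has attic→roof.
A4 = A3; e.g. lobby (Min) can still go to foyer. Fixed point.
Max's attractor = {attic, office, roof, vault}; Min avoids the target exactly from the complement.

dock, foyer, garage, hall, kitchen, lobby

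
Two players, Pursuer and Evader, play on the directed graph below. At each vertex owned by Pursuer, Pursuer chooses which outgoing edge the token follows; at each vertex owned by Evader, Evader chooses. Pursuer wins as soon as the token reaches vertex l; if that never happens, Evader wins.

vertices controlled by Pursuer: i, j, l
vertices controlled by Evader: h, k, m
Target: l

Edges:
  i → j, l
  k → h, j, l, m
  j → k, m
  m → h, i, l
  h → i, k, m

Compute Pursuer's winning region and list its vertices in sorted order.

A0 = {l}
A1: add {i} — i (Pursuer) has i→l.
A2 = A1; e.g. h (Evader) can still go to k. Fixed point.
Pursuer's winning region = {i, l}.

i, l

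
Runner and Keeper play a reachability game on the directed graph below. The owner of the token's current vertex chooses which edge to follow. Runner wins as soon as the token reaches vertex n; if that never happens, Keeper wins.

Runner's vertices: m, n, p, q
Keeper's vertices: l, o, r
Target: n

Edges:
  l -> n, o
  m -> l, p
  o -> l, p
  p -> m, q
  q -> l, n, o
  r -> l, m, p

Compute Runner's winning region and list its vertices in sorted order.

A0 = {n}
A1: add {q} — q (Runner) has q→n.
A2: add {p} — p (Runner) has p→q.
A3: add {m} — m (Runner) has m→p.
A4 = A3; e.g. l (Keeper) can still go to o. Fixed point.
Runner's winning region = {m, n, p, q}.

m, n, p, q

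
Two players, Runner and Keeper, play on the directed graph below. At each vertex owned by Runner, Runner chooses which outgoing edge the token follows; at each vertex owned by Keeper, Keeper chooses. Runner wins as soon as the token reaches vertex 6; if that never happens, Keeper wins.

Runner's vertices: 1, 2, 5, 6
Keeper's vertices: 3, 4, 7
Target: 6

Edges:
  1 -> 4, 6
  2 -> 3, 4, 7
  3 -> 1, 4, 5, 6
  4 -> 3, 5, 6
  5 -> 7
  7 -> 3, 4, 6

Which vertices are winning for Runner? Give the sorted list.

A0 = {6}
A1: add {1} — 1 (Runner) has 1→6.
A2 = A1; e.g. 2 (Runner) has no edge into A1. Fixed point.
Runner's winning region = {1, 6}.

1, 6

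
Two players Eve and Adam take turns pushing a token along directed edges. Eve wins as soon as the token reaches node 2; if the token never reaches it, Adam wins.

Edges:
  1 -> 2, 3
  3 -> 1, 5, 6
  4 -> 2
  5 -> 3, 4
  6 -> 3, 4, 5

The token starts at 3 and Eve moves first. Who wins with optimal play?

Adam

Track states (vertex, player-to-move).
A0 = {(2,Eve), (2,Adam)}
A1: add {(1,Eve), (4,Eve), (4,Adam)}.
A2: add {(5,Eve), (6,Eve)}.
A3: add {(3,Adam)}.
A4 = A3; e.g. (1,Adam) stays out. (3,Eve) never enters ⇒ Adam avoids the target.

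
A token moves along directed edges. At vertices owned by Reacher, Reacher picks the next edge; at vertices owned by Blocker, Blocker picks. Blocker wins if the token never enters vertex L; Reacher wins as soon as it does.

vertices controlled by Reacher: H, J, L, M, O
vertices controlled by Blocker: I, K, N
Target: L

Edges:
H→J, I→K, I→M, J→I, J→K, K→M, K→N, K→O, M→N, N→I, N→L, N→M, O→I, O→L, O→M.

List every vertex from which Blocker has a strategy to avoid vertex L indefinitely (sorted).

A0 = {L}
A1: add {O} — O (Reacher) has O→L.
A2 = A1; e.g. H (Reacher) has no edge into A1. Fixed point.
Reacher's attractor = {L, O}; Blocker avoids the target exactly from the complement.

H, I, J, K, M, N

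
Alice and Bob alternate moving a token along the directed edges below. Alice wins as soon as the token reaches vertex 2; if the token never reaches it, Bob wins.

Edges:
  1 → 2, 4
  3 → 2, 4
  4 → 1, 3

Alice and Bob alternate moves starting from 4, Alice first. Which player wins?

Bob

Track states (vertex, player-to-move).
A0 = {(2,Alice), (2,Bob)}
A1: add {(1,Alice), (3,Alice)}.
A2: add {(4,Bob)}.
A3 = A2; e.g. (1,Bob) stays out. (4,Alice) never enters ⇒ Bob avoids the target.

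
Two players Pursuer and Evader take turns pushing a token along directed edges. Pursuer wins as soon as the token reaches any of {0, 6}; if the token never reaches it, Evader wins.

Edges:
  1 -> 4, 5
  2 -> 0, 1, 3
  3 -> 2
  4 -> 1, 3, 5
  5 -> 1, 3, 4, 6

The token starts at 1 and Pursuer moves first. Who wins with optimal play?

Evader

Track states (vertex, player-to-move).
A0 = {(0,Pursuer), (0,Evader), (6,Pursuer), (6,Evader)}
A1: add {(2,Pursuer), (5,Pursuer)}.
A2: add {(3,Evader)}.
A3: add {(4,Pursuer)}.
A4: add {(1,Evader)}.
A5 = A4; e.g. (1,Pursuer) stays out. (1,Pursuer) never enters ⇒ Evader avoids the target.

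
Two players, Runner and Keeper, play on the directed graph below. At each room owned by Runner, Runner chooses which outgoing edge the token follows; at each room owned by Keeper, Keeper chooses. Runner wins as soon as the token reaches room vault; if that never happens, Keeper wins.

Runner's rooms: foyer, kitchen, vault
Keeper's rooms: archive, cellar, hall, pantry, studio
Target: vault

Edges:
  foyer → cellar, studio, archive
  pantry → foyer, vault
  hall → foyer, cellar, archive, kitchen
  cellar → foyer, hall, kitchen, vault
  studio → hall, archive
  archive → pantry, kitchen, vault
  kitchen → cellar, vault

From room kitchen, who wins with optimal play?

A0 = {vault}
A1: add {kitchen} — kitchen (Runner) has kitchen→vault.
A2 = A1; e.g. foyer (Runner) has no edge into A1. Fixed point.
kitchen ∈ A1, so Runner can force the target.

Runner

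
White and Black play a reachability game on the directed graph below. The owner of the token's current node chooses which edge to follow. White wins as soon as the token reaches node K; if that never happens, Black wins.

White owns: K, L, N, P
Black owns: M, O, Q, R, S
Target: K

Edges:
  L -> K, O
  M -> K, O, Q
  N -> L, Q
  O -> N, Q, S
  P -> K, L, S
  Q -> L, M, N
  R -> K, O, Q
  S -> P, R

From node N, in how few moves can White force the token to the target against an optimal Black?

A0 = {K}
A1: add {L, P} — L (White) has L→K; P (White) has P→K.
A2: add {N} — N (White) has N→L.
A3 = A2; e.g. M (Black) can still go to O. Fixed point.
N enters the attractor at level 2, so White can force the target in 2 moves from there.

2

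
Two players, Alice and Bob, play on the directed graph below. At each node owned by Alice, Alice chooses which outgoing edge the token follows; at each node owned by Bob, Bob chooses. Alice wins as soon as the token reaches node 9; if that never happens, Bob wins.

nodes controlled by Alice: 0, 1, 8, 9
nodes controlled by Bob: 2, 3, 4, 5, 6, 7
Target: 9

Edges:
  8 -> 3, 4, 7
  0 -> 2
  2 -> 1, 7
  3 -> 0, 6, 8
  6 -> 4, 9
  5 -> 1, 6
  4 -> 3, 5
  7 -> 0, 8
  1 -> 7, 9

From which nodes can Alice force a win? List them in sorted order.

1, 9

A0 = {9}
A1: add {1} — 1 (Alice) has 1→9.
A2 = A1; e.g. 0 (Alice) has no edge into A1. Fixed point.
Alice's winning region = {1, 9}.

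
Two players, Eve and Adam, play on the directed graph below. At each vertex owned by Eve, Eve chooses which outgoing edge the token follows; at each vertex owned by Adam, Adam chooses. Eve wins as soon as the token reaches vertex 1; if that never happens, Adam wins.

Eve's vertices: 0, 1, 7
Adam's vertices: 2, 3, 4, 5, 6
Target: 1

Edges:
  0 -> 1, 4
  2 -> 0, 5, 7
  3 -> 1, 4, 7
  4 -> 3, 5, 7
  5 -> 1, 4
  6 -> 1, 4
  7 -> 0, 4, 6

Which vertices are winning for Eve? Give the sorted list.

0, 1, 7

A0 = {1}
A1: add {0} — 0 (Eve) has 0→1.
A2: add {7} — 7 (Eve) has 7→0.
A3 = A2; e.g. 2 (Adam) can still go to 5. Fixed point.
Eve's winning region = {0, 1, 7}.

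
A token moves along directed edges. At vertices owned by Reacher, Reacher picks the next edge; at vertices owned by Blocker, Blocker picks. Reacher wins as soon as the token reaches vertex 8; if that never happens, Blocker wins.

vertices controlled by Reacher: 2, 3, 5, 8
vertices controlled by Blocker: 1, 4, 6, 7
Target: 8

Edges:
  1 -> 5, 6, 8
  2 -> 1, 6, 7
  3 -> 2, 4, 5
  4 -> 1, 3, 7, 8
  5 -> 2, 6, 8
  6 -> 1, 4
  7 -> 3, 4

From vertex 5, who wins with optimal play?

Reacher

A0 = {8}
A1: add {5} — 5 (Reacher) has 5→8.
5 ∈ A1, so Reacher can force the target.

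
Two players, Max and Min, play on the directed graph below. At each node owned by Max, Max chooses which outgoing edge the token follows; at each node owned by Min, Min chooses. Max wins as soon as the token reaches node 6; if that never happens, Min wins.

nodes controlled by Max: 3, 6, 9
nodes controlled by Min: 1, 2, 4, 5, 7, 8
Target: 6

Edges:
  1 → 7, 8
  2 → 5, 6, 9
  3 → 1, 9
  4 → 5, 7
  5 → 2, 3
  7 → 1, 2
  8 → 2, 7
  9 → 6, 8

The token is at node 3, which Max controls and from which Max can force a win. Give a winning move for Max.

A0 = {6}
A1: add {9} — 9 (Max) has 9→6.
A2: add {3} — 3 (Max) has 3→9.
A3 = A2; e.g. 1 (Min) can still go to 7. Fixed point.
From 3, successor 9 is in the attractor (rank 1); the other successor 1 is not.

9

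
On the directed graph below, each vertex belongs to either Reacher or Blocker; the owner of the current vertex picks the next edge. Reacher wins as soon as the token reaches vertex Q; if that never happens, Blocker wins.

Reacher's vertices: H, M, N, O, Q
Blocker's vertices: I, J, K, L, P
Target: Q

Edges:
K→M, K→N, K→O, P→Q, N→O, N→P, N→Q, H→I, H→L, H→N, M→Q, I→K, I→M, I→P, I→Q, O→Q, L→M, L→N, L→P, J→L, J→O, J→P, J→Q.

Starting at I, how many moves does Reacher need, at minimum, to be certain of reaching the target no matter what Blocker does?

A0 = {Q}
A1: add {M, N, O, P} — M (Reacher) has M→Q; N (Reacher) has N→Q; O (Reacher) has O→Q; P (Blocker): all of {Q} already in.
A2: add {H, K, L} — H (Reacher) has H→N; K (Blocker): all of {M, N, O} already in; L (Blocker): all of {M, N, P} already in.
A3: add {I, J} — I (Blocker): all of {K, M, P, Q} already in; J (Blocker): all of {L, O, P, Q} already in.
A3 = all vertices. Fixed point.
I enters the attractor at level 3, so Reacher can force the target in 3 moves from there.

3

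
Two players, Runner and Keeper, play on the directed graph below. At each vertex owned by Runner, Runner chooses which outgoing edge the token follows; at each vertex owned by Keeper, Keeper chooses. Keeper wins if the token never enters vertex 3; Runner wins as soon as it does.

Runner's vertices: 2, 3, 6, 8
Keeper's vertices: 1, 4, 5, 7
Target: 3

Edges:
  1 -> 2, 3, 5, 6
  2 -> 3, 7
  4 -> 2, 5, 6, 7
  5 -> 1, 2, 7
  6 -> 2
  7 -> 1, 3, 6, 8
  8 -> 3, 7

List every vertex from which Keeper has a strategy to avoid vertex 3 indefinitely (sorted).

1, 4, 5, 7

A0 = {3}
A1: add {2, 8} — 2 (Runner) has 2→3; 8 (Runner) has 8→3.
A2: add {6} — 6 (Runner) has 6→2.
A3 = A2; e.g. 1 (Keeper) can still go to 5. Fixed point.
Runner's attractor = {2, 3, 6, 8}; Keeper avoids the target exactly from the complement.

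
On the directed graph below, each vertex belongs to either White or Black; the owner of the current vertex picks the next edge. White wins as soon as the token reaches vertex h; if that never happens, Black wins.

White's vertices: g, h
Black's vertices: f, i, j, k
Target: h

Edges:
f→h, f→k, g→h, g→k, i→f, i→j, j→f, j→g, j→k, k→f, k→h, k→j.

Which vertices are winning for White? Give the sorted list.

g, h

A0 = {h}
A1: add {g} — g (White) has g→h.
A2 = A1; e.g. f (Black) can still go to k. Fixed point.
White's winning region = {g, h}.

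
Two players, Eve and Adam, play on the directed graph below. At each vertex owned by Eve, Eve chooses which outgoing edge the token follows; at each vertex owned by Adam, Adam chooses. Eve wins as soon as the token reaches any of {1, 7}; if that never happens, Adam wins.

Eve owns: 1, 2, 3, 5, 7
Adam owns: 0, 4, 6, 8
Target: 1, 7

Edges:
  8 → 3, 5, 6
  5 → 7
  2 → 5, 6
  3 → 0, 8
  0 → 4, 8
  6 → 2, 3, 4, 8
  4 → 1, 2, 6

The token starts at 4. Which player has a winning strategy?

Adam

A0 = {1, 7}
A1: add {5} — 5 (Eve) has 5→7.
A2: add {2} — 2 (Eve) has 2→5.
A3 = A2; e.g. 0 (Adam) can still go to 4. Fixed point.
4 never enters the attractor, so Adam can avoid the target forever.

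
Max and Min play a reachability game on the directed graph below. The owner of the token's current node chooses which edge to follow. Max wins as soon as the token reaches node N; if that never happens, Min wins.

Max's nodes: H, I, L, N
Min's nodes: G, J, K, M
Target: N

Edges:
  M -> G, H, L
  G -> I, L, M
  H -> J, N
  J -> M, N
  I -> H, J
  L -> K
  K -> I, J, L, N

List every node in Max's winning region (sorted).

H, I, N

A0 = {N}
A1: add {H} — H (Max) has H→N.
A2: add {I} — I (Max) has I→H.
A3 = A2; e.g. G (Min) can still go to L. Fixed point.
Max's winning region = {H, I, N}.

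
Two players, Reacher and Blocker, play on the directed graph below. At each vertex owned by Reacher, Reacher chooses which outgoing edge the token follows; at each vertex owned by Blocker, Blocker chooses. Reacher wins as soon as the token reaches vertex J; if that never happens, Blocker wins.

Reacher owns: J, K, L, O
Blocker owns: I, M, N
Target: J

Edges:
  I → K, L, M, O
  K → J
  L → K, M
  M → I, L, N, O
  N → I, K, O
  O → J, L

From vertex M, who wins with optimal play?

Blocker

A0 = {J}
A1: add {K, O} — K (Reacher) has K→J; O (Reacher) has O→J.
A2: add {L} — L (Reacher) has L→K.
A3 = A2; e.g. I (Blocker) can still go to M. Fixed point.
M never enters the attractor, so Blocker can avoid the target forever.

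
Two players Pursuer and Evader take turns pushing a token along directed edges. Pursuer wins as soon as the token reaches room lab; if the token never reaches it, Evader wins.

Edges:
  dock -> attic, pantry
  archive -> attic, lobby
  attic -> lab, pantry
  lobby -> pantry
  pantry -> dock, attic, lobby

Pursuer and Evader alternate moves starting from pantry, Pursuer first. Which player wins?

Track states (vertex, player-to-move).
A0 = {(lab,Pursuer), (lab,Evader)}
A1: add {(attic,Pursuer)}.
A2 = A1; e.g. (dock,Pursuer) stays out. (pantry,Pursuer) never enters ⇒ Evader avoids the target.

Evader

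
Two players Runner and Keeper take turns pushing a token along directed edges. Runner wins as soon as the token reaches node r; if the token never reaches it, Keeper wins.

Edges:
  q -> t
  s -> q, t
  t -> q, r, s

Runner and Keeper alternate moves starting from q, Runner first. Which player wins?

Keeper

Track states (vertex, player-to-move).
A0 = {(r,Runner), (r,Keeper)}
A1: add {(t,Runner)}.
A2: add {(q,Keeper)}.
A3: add {(s,Runner)}.
A4 = A3; e.g. (q,Runner) stays out. (q,Runner) never enters ⇒ Keeper avoids the target.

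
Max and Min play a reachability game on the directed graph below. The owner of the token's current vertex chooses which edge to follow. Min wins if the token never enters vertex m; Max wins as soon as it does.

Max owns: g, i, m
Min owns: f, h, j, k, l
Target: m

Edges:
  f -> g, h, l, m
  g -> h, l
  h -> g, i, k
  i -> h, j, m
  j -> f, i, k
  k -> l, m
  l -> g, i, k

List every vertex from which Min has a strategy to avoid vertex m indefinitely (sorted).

f, g, h, j, k, l

A0 = {m}
A1: add {i} — i (Max) has i→m.
A2 = A1; e.g. f (Min) can still go to g. Fixed point.
Max's attractor = {i, m}; Min avoids the target exactly from the complement.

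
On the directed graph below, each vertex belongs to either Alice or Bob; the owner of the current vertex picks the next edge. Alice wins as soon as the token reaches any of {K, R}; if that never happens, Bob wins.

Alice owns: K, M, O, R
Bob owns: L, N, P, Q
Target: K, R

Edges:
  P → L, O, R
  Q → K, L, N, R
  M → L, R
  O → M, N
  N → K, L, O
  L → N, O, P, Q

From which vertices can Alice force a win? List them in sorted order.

K, M, O, R

A0 = {K, R}
A1: add {M} — M (Alice) has M→R.
A2: add {O} — O (Alice) has O→M.
A3 = A2; e.g. L (Bob) can still go to N. Fixed point.
Alice's winning region = {K, M, O, R}.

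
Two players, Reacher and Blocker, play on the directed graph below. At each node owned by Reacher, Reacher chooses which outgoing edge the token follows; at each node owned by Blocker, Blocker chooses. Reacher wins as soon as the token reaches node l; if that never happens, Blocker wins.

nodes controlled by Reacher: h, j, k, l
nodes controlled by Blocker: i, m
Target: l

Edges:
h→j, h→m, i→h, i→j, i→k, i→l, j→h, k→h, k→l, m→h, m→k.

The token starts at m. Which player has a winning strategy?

A0 = {l}
A1: add {k} — k (Reacher) has k→l.
A2 = A1; e.g. h (Reacher) has no edge into A1. Fixed point.
m never enters the attractor, so Blocker can avoid the target forever.

Blocker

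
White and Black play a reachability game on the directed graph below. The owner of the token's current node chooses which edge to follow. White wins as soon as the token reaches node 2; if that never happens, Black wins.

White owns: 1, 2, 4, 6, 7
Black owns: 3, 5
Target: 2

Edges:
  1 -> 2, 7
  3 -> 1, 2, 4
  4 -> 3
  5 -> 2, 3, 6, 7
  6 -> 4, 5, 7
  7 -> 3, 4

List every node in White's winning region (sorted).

1, 2

A0 = {2}
A1: add {1} — 1 (White) has 1→2.
A2 = A1; e.g. 3 (Black) can still go to 4. Fixed point.
White's winning region = {1, 2}.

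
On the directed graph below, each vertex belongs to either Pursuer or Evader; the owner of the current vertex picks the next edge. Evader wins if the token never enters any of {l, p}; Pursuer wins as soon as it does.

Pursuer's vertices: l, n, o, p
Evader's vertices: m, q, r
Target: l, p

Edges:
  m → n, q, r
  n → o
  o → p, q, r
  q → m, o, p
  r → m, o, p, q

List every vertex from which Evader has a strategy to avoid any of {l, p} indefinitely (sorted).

A0 = {l, p}
A1: add {o} — o (Pursuer) has o→p.
A2: add {n} — n (Pursuer) has n→o.
A3 = A2; e.g. m (Evader) can still go to q. Fixed point.
Pursuer's attractor = {l, n, o, p}; Evader avoids the target exactly from the complement.

m, q, r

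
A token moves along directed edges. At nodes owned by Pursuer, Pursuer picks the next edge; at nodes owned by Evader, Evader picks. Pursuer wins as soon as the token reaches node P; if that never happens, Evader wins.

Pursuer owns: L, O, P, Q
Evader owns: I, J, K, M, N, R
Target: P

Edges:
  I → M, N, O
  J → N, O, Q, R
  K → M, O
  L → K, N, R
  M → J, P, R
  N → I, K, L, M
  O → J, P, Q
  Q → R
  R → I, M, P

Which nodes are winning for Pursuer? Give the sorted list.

O, P

A0 = {P}
A1: add {O} — O (Pursuer) has O→P.
A2 = A1; e.g. I (Evader) can still go to M. Fixed point.
Pursuer's winning region = {O, P}.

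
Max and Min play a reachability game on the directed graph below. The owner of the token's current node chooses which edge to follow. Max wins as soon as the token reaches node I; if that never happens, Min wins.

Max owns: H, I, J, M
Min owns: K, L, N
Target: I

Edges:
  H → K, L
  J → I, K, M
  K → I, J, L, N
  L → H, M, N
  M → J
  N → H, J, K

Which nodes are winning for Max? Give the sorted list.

I, J, M

A0 = {I}
A1: add {J} — J (Max) has J→I.
A2: add {M} — M (Max) has M→J.
A3 = A2; e.g. H (Max) has no edge into A2. Fixed point.
Max's winning region = {I, J, M}.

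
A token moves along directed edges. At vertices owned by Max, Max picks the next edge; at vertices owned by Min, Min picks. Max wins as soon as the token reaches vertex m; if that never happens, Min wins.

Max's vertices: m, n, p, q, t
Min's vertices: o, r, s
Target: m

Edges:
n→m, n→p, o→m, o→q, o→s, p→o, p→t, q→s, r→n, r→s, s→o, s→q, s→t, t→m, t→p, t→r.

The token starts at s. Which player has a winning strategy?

A0 = {m}
A1: add {n, t} — n (Max) has n→m; t (Max) has t→m.
A2: add {p} — p (Max) has p→t.
A3 = A2; e.g. o (Min) can still go to q. Fixed point.
s never enters the attractor, so Min can avoid the target forever.

Min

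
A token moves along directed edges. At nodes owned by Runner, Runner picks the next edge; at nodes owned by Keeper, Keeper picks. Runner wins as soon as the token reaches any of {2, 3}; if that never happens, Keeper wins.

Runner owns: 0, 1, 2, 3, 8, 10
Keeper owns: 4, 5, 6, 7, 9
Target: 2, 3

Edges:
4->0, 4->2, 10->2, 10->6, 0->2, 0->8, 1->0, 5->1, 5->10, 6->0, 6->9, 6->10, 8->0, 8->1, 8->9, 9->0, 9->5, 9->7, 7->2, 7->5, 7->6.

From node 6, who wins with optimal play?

A0 = {2, 3}
A1: add {0, 10} — 0 (Runner) has 0→2; 10 (Runner) has 10→2.
A2: add {1, 4, 8} — 1 (Runner) has 1→0; 4 (Keeper): all of {0, 2} already in; 8 (Runner) has 8→0.
A3: add {5} — 5 (Keeper): all of {1, 10} already in.
A4 = A3; e.g. 6 (Keeper) can still go to 9. Fixed point.
6 never enters the attractor, so Keeper can avoid the target forever.

Keeper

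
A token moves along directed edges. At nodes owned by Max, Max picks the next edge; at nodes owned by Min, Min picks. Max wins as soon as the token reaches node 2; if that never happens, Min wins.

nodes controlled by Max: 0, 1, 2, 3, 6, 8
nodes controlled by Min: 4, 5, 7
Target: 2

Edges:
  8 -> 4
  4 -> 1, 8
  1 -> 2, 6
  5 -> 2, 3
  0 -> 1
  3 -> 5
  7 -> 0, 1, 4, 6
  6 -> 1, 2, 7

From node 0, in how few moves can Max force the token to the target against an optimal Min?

2

A0 = {2}
A1: add {1, 6} — 1 (Max) has 1→2; 6 (Max) has 6→2.
A2: add {0} — 0 (Max) has 0→1.
A3 = A2; e.g. 3 (Max) has no edge into A2. Fixed point.
0 enters the attractor at level 2, so Max can force the target in 2 moves from there.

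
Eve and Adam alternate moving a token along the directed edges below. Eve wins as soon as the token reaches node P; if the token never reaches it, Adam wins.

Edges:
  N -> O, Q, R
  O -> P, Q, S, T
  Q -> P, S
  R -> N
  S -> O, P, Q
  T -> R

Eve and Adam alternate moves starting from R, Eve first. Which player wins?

Adam

Track states (vertex, player-to-move).
A0 = {(P,Eve), (P,Adam)}
A1: add {(O,Eve), (Q,Eve), (S,Eve)}.
A2: add {(Q,Adam), (S,Adam)}.
A3: add {(N,Eve)}.
A4: add {(R,Adam)}.
A5: add {(T,Eve)}.
A6: add {(O,Adam)}.
A7 = A6; e.g. (N,Adam) stays out. (R,Eve) never enters ⇒ Adam avoids the target.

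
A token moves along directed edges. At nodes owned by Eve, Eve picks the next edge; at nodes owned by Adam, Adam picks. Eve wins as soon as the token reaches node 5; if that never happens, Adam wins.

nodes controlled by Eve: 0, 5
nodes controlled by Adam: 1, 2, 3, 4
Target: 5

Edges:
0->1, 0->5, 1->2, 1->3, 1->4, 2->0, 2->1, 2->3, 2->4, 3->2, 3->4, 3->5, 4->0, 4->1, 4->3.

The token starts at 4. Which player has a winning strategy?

Adam

A0 = {5}
A1: add {0} — 0 (Eve) has 0→5.
A2 = A1; e.g. 1 (Adam) can still go to 2. Fixed point.
4 never enters the attractor, so Adam can avoid the target forever.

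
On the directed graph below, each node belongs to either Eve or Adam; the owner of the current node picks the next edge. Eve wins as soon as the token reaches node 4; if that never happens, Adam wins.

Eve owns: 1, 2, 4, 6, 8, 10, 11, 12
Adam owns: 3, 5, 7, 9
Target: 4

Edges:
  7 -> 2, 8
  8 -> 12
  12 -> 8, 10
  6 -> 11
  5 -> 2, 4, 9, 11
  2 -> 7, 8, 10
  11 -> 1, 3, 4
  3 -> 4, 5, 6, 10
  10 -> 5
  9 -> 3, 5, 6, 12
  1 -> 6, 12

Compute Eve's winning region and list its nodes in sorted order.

1, 4, 6, 11

A0 = {4}
A1: add {11} — 11 (Eve) has 11→4.
A2: add {6} — 6 (Eve) has 6→11.
A3: add {1} — 1 (Eve) has 1→6.
A4 = A3; e.g. 2 (Eve) has no edge into A3. Fixed point.
Eve's winning region = {1, 4, 6, 11}.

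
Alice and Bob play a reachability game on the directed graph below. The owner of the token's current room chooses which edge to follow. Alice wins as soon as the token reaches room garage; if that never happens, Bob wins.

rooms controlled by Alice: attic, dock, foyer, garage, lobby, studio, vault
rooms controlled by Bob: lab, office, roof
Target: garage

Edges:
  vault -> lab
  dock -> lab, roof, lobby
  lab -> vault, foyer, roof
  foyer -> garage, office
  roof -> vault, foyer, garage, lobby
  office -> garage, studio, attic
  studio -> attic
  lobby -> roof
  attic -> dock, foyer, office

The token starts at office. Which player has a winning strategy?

A0 = {garage}
A1: add {foyer} — foyer (Alice) has foyer→garage.
A2: add {attic} — attic (Alice) has attic→foyer.
A3: add {studio} — studio (Alice) has studio→attic.
A4: add {office} — office (Bob): all of {garage, studio, attic} already in.
A5 = A4; e.g. vault (Alice) has no edge into A4. Fixed point.
office ∈ A4, so Alice can force the target.

Alice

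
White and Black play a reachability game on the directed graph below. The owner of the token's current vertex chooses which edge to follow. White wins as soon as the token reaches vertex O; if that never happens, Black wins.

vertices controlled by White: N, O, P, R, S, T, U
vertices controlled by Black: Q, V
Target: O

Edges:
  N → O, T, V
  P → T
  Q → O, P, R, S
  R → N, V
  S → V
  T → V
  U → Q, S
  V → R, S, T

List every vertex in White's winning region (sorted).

N, O, R

A0 = {O}
A1: add {N} — N (White) has N→O.
A2: add {R} — R (White) has R→N.
A3 = A2; e.g. P (White) has no edge into A2. Fixed point.
White's winning region = {N, O, R}.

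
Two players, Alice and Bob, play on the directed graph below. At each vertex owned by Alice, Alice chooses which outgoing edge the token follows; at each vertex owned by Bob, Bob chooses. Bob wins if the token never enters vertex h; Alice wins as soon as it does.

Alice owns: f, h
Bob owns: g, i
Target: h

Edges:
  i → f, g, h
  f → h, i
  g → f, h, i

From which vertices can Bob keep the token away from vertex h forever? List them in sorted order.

A0 = {h}
A1: add {f} — f (Alice) has f→h.
A2 = A1; e.g. g (Bob) can still go to i. Fixed point.
Alice's attractor = {f, h}; Bob avoids the target exactly from the complement.

g, i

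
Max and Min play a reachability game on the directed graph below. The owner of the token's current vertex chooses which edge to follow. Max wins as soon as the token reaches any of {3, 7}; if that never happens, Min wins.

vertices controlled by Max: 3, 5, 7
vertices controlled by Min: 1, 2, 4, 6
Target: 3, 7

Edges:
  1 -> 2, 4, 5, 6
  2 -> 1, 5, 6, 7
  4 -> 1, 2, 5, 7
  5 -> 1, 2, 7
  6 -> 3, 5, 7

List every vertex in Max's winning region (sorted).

3, 5, 6, 7

A0 = {3, 7}
A1: add {5} — 5 (Max) has 5→7.
A2: add {6} — 6 (Min): all of {3, 5, 7} already in.
A3 = A2; e.g. 1 (Min) can still go to 2. Fixed point.
Max's winning region = {3, 5, 6, 7}.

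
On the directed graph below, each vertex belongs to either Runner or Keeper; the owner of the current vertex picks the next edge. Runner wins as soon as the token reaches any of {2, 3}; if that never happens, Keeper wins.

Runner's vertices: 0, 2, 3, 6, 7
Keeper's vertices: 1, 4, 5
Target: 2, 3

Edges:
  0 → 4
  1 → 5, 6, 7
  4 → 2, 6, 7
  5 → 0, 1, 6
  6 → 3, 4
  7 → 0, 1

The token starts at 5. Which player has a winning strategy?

Keeper

A0 = {2, 3}
A1: add {6} — 6 (Runner) has 6→3.
A2 = A1; e.g. 0 (Runner) has no edge into A1. Fixed point.
5 never enters the attractor, so Keeper can avoid the target forever.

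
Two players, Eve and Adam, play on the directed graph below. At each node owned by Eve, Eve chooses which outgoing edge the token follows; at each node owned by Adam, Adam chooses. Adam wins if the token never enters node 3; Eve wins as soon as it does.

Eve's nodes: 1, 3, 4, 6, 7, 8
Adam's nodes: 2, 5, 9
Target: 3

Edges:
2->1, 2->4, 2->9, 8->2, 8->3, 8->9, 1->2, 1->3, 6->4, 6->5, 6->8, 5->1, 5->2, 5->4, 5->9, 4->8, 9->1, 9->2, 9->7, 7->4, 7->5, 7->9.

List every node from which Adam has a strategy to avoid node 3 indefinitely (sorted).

2, 5, 9

A0 = {3}
A1: add {1, 8} — 1 (Eve) has 1→3; 8 (Eve) has 8→3.
A2: add {4, 6} — 4 (Eve) has 4→8; 6 (Eve) has 6→8.
A3: add {7} — 7 (Eve) has 7→4.
A4 = A3; e.g. 2 (Adam) can still go to 9. Fixed point.
Eve's attractor = {1, 3, 4, 6, 7, 8}; Adam avoids the target exactly from the complement.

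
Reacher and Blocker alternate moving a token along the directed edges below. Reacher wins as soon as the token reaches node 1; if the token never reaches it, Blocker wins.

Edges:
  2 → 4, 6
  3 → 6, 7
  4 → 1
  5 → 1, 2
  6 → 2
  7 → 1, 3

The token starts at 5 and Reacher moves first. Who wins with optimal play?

Reacher

Track states (vertex, player-to-move).
A0 = {(1,Reacher), (1,Blocker)}
A1: add {(4,Reacher), (4,Blocker), (5,Reacher), (7,Reacher)}.
(5,Reacher) ∈ A1 ⇒ Reacher forces the target.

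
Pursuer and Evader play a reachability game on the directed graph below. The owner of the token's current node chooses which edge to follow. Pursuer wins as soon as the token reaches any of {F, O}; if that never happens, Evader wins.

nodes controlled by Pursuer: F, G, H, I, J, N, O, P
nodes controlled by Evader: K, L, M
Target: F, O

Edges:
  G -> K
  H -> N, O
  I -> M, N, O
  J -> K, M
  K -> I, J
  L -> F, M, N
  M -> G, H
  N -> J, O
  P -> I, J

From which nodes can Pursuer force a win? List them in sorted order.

F, H, I, N, O, P

A0 = {F, O}
A1: add {H, I, N} — H (Pursuer) has H→O; I (Pursuer) has I→O; N (Pursuer) has N→O.
A2: add {P} — P (Pursuer) has P→I.
A3 = A2; e.g. G (Pursuer) has no edge into A2. Fixed point.
Pursuer's winning region = {F, H, I, N, O, P}.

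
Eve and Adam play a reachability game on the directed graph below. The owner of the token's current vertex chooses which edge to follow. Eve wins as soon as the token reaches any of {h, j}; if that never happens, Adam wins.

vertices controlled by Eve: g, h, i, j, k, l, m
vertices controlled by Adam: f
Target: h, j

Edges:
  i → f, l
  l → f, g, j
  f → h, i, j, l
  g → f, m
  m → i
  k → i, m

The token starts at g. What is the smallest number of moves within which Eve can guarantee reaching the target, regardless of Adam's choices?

A0 = {h, j}
A1: add {l} — l (Eve) has l→j.
A2: add {i} — i (Eve) has i→l.
A3: add {f, k, m} — f (Adam): all of {h, i, j, l} already in; k (Eve) has k→i; m (Eve) has m→i.
A4: add {g} — g (Eve) has g→f.
A4 = all vertices. Fixed point.
g enters the attractor at level 4, so Eve can force the target in 4 moves from there.

4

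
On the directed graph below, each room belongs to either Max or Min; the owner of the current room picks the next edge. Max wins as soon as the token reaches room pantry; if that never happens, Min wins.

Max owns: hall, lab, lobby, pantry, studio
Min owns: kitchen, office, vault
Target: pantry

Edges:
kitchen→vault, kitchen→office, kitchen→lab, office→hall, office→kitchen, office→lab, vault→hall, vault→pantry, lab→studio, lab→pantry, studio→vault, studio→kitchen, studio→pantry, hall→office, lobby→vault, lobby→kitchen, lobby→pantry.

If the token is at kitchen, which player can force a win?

Min

A0 = {pantry}
A1: add {lab, lobby, studio} — studio (Max) has studio→pantry; lobby (Max) has lobby→pantry; lab (Max) has lab→pantry.
A2 = A1; e.g. vault (Min) can still go to hall. Fixed point.
kitchen never enters the attractor, so Min can avoid the target forever.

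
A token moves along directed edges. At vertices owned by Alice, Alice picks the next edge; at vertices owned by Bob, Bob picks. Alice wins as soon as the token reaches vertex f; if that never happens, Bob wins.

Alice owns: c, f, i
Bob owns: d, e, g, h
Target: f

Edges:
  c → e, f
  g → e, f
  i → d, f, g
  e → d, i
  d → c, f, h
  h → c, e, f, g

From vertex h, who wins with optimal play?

A0 = {f}
A1: add {c, i} — c (Alice) has c→f; i (Alice) has i→f.
A2 = A1; e.g. d (Bob) can still go to h. Fixed point.
h never enters the attractor, so Bob can avoid the target forever.

Bob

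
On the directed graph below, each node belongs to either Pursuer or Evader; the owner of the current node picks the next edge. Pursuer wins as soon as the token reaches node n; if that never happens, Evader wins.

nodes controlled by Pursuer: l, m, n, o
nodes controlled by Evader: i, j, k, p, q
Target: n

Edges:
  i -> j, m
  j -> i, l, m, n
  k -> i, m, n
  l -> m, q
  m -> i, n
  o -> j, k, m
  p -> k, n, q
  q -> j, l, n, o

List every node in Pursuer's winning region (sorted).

l, m, n, o

A0 = {n}
A1: add {m} — m (Pursuer) has m→n.
A2: add {l, o} — l (Pursuer) has l→m; o (Pursuer) has o→m.
A3 = A2; e.g. i (Evader) can still go to j. Fixed point.
Pursuer's winning region = {l, m, n, o}.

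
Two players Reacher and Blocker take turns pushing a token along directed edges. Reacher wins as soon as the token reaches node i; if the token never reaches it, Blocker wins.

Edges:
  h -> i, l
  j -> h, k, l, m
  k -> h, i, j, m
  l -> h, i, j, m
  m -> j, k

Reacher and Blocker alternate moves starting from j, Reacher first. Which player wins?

Reacher

Track states (vertex, player-to-move).
A0 = {(i,Reacher), (i,Blocker)}
A1: add {(h,Reacher), (k,Reacher), (l,Reacher)}.
A2: add {(h,Blocker)}.
A3: add {(j,Reacher)}.
(j,Reacher) ∈ A3 ⇒ Reacher forces the target.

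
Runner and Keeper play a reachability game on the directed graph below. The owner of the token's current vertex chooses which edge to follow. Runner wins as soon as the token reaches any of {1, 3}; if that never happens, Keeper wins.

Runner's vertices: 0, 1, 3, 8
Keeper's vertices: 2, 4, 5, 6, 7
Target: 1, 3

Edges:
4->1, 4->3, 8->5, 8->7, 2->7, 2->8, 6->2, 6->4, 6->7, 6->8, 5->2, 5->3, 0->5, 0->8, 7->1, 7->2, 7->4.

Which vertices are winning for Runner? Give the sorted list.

1, 3, 4

A0 = {1, 3}
A1: add {4} — 4 (Keeper): all of {1, 3} already in.
A2 = A1; e.g. 0 (Runner) has no edge into A1. Fixed point.
Runner's winning region = {1, 3, 4}.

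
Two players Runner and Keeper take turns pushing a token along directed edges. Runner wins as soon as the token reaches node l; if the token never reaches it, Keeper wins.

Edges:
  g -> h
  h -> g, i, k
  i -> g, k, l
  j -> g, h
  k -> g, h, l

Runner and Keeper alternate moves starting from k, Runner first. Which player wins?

Track states (vertex, player-to-move).
A0 = {(l,Runner), (l,Keeper)}
A1: add {(i,Runner), (k,Runner)}.
(k,Runner) ∈ A1 ⇒ Runner forces the target.

Runner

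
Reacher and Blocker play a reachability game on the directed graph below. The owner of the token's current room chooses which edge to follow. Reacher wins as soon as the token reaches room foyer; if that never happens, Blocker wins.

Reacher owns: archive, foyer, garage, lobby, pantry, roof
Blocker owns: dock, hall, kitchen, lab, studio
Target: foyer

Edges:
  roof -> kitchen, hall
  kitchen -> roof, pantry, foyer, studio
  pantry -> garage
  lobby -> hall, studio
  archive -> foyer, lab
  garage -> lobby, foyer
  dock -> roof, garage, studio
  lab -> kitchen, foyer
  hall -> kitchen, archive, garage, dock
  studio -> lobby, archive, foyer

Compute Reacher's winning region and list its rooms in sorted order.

A0 = {foyer}
A1: add {archive, garage} — archive (Reacher) has archive→foyer; garage (Reacher) has garage→foyer.
A2: add {pantry} — pantry (Reacher) has pantry→garage.
A3 = A2; e.g. roof (Reacher) has no edge into A2. Fixed point.
Reacher's winning region = {archive, foyer, garage, pantry}.

archive, foyer, garage, pantry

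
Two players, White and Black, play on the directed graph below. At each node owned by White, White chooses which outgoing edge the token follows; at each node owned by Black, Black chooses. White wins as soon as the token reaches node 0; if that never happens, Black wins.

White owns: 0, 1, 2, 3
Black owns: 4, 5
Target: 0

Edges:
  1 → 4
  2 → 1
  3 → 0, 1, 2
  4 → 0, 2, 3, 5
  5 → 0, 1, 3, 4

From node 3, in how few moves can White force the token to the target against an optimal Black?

A0 = {0}
A1: add {3} — 3 (White) has 3→0.
A2 = A1; e.g. 1 (White) has no edge into A1. Fixed point.
3 enters the attractor at level 1, so White can force the target in 1 move from there.

1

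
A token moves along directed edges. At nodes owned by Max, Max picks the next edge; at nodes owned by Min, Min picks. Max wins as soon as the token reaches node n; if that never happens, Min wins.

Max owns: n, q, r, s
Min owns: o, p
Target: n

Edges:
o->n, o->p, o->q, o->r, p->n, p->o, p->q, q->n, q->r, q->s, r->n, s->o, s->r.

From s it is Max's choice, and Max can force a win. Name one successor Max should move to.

A0 = {n}
A1: add {q, r} — q (Max) has q→n; r (Max) has r→n.
A2: add {s} — s (Max) has s→r.
A3 = A2; e.g. o (Min) can still go to p. Fixed point.
From s, successor r is in the attractor (rank 1); the other successor o is not.

r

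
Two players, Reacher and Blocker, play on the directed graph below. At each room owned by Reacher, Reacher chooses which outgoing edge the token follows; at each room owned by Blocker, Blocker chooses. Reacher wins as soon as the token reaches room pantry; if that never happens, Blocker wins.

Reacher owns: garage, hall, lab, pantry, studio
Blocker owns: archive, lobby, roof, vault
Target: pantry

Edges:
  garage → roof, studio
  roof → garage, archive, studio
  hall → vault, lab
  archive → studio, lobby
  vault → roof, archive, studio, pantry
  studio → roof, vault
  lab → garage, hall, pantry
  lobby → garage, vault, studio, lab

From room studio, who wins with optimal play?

Blocker

A0 = {pantry}
A1: add {lab} — lab (Reacher) has lab→pantry.
A2: add {hall} — hall (Reacher) has hall→lab.
A3 = A2; e.g. garage (Reacher) has no edge into A2. Fixed point.
studio never enters the attractor, so Blocker can avoid the target forever.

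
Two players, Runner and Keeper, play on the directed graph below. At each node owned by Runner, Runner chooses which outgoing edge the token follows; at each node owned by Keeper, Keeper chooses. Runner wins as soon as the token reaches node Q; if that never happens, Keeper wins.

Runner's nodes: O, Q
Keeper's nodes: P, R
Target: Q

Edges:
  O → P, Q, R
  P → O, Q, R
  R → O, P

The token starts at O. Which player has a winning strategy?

Runner

A0 = {Q}
A1: add {O} — O (Runner) has O→Q.
A2 = A1; e.g. P (Keeper) can still go to R. Fixed point.
O ∈ A1, so Runner can force the target.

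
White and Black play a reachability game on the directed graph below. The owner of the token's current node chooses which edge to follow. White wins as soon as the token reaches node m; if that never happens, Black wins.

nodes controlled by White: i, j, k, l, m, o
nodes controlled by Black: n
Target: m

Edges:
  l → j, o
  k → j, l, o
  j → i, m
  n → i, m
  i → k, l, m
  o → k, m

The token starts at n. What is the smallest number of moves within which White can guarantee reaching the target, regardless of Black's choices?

A0 = {m}
A1: add {i, j, o} — i (White) has i→m; j (White) has j→m; o (White) has o→m.
A2: add {k, l, n} — k (White) has k→j; l (White) has l→j; n (Black): all of {i, m} already in.
A2 = all vertices. Fixed point.
n enters the attractor at level 2, so White can force the target in 2 moves from there.

2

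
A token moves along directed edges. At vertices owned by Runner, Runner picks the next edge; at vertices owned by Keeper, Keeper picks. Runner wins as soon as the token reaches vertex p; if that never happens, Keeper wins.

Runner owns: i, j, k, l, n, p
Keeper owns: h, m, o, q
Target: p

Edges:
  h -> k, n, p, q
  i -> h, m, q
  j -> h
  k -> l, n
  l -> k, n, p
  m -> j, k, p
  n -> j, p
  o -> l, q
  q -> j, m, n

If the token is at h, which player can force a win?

A0 = {p}
A1: add {l, n} — l (Runner) has l→p; n (Runner) has n→p.
A2: add {k} — k (Runner) has k→l.
A3 = A2; e.g. h (Keeper) can still go to q. Fixed point.
h never enters the attractor, so Keeper can avoid the target forever.

Keeper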